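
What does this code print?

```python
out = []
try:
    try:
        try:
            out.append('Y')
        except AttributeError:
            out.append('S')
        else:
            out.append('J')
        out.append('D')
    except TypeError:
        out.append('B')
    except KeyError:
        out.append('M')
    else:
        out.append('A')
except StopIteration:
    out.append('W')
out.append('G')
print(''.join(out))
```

Execution trace: 'Y' (inner try body, no exception) → 'J' (inner else) → 'D' (try body, no exception) → 'A' (else) → 'G' (after the try/except). Output: YJDAG

Answer: YJDAG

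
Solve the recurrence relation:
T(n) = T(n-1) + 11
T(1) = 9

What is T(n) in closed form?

Unrolling: T(n) = T(1) + 11·(n-1) = 9 + 11(n-1) = 11n - 2.

Answer: T(n) = 11n - 2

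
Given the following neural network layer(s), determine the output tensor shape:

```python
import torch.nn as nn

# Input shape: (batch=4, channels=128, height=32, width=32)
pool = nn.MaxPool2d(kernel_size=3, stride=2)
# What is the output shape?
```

Input: (4, 128, 32, 32) -> Output: (4, 128, 15, 15)

Answer: (4, 128, 15, 15)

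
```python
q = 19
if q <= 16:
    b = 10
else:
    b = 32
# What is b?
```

Trace:
`q = 19` → q = 19
`if q <= 16: ...` → q <= 16 is False, take else branch → b = 32
So b = 32

Answer: 32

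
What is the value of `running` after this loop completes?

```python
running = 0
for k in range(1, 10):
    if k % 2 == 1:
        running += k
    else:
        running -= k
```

Add odd, subtract even
`running` takes the values: 0 → 1 → -1 → 2 → -2 → 3 → -3 → 4 → -4 → 5

Answer: 5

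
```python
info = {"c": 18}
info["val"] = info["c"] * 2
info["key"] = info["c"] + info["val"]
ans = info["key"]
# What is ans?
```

Trace:
`info = {"c": 18}` → info = {'c': 18}
`info["val"] = info["c"] * 2` → info = {'c': 18, 'val': 36}
`info["key"] = info["c"] + info["val"]` → info = {'c': 18, 'val': 36, 'key': 54}
`ans = info["key"]` → ans = 54
So ans = 54

Answer: 54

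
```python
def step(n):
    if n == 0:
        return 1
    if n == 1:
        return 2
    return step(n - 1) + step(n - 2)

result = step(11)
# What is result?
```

Build up from base cases: step(0)=1, step(1)=2, step(2)=3, step(3)=5, step(4)=8, step(5)=13, step(6)=21, ..., step(11)=233

Answer: 233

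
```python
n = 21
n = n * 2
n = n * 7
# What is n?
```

Trace:
`n = 21` → n = 21
`n = n * 2` → n = 42
`n = n * 7` → n = 294
So n = 294

Answer: 294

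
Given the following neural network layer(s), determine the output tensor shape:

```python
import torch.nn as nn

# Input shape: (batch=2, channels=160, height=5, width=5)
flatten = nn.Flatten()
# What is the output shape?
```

Input: (2, 160, 5, 5) -> Output: (2, 4000)

Answer: (2, 4000)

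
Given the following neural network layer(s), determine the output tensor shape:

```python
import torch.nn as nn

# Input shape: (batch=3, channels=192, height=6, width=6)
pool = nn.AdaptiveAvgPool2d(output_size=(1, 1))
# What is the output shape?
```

Input: (3, 192, 6, 6) -> Output: (3, 192, 1, 1)

Answer: (3, 192, 1, 1)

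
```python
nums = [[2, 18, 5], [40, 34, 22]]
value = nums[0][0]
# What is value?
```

Trace:
`nums = [[2, 18, 5], [40, 34, 22]]` → nums = [[2, 18, 5], [40, 34, 22]]
`value = nums[0][0]` → value = 2
So value = 2

Answer: 2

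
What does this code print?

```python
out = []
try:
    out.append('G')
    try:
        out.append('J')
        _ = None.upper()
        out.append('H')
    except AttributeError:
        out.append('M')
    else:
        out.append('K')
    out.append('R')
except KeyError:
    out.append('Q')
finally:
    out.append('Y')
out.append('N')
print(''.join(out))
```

Execution trace: 'G' (try body) → 'J' (inner try body) → 'M' (inner except AttributeError) → 'R' (try body, no exception) → 'Y' (finally) → 'N' (after the try/except). Output: GJMRYN

Answer: GJMRYN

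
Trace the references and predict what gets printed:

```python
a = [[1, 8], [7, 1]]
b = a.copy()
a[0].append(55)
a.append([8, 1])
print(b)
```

Key concept: shallow copy with nested lists.
Step by step:
`a = [[1, 8], [7, 1]]` → a = [[1, 8], [7, 1]]
`b = a.copy()` → b = [[1, 8], [7, 1]]
`a[0].append(55)` → a = [[1, 8, 55], [7, 1]]; b = [[1, 8, 55], [7, 1]]
`a.append([8, 1])` → a = [[1, 8, 55], [7, 1], [8, 1]]
`print(b)` → prints [[1, 8, 55], [7, 1]]

Answer: [[1, 8, 55], [7, 1]]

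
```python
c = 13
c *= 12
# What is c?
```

Trace:
`c = 13` → c = 13
`c *= 12` → c = 156
So c = 156

Answer: 156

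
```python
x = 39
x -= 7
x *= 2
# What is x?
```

Trace:
`x = 39` → x = 39
`x -= 7` → x = 32
`x *= 2` → x = 64
So x = 64

Answer: 64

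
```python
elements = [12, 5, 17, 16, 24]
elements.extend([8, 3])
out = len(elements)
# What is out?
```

Trace:
`elements = [12, 5, 17, 16, 24]` → elements = [12, 5, 17, 16, 24]
`elements.extend([8, 3])` → elements = [12, 5, 17, 16, 24, 8, 3]
`out = len(elements)` → out = 7
So out = 7

Answer: 7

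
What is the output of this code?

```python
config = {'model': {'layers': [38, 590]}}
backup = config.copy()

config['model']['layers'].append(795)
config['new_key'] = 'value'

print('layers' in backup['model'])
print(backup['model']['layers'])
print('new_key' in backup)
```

Key concept: shallow copy gotcha with nested dict.
Step by step:
`config = {'model': {'layers': [38, 590]}}` → config = {'model': {'layers': [38, 590]}}
`backup = config.copy()` → backup = {'model': {'layers': [38, 590]}}
`config['model']['layers'].append(795)` → config = {'model': {'layers': [38, 590, 795]}}; backup = {'model': {'layers': [38, 590, 795]}}
`config['new_key'] = 'value'` → config = {'model': {'layers': [38, 590, 795]}, 'new_key': 'value'}
`print('layers' in backup['model'])` → prints True
`print(backup['model']['layers'])` → prints [38, 590, 795]
`print('new_key' in backup)` → prints False

Answer:
True
[38, 590, 795]
False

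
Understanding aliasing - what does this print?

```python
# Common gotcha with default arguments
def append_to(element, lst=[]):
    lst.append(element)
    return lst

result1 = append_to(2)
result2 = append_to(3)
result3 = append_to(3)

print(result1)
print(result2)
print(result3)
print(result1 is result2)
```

Key concept: mutable default argument gotcha.
Step by step:
`result1 = append_to(2)` → result1 = [2]
`result2 = append_to(3)` → result1 = [2, 3] (same object as result2); result2 = [2, 3] (same object as result1)
`result3 = append_to(3)` → result1 = [2, 3, 3] (same object as result2, result3); result2 = [2, 3, 3] (same object as result1, result3); result3 = [2, 3, 3] (same object as result1, result2)
`print(result1)` → prints [2, 3, 3]
`print(result2)` → prints [2, 3, 3]
`print(result3)` → prints [2, 3, 3]
`print(result1 is result2)` → prints True

Answer:
[2, 3, 3]
[2, 3, 3]
[2, 3, 3]
True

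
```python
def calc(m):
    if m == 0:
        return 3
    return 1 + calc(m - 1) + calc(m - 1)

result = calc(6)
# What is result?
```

calc(m) = 1 + 2·calc(m-1), calc(0)=3. Closed form: (3+1)·2^6 - 1 = 255.

Answer: 255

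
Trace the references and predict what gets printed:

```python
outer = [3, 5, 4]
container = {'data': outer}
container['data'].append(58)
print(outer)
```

Key concept: dict holds reference to list.
Step by step:
`outer = [3, 5, 4]` → outer = [3, 5, 4]
`container = {'data': outer}` → container = {'data': [3, 5, 4]}
`container['data'].append(58)` → outer = [3, 5, 4, 58]; container = {'data': [3, 5, 4, 58]}
`print(outer)` → prints [3, 5, 4, 58]

Answer: [3, 5, 4, 58]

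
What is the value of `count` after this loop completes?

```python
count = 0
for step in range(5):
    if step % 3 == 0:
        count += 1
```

Count numbers divisible by 3 in range(5)
`count` takes the values: 0 → 1 → 2

Answer: 2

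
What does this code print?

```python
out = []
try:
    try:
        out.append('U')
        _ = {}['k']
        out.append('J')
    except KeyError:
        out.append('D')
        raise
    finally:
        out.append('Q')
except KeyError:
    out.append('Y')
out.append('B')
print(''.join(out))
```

Execution trace: 'U' (inner try body) → 'D' (inner except KeyError) → 'Q' (inner finally) → 'Y' (outer except KeyError) → 'B' (after the try/except). Output: UDQYB

Answer: UDQYB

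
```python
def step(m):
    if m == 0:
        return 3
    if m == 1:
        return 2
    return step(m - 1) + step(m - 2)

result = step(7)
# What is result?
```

Build up from base cases: step(0)=3, step(1)=2, step(2)=5, step(3)=7, step(4)=12, step(5)=19, step(6)=31, ..., step(7)=50

Answer: 50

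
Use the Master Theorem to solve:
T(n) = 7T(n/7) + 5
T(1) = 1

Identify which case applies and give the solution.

a=7, b=7, f(n)=5. log_7(7) = 1. Since c=0 < 1, Case 1 applies: T(n) = Θ(n^log_b(a)) = O(n).

Answer: O(n) - Case 1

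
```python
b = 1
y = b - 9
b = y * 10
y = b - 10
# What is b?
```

Trace:
`b = 1` → b = 1
`y = b - 9` → y = -8
`b = y * 10` → b = -80
`y = b - 10` → y = -90
So b = -80

Answer: -80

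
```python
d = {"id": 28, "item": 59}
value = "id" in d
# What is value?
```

Trace:
`d = {"id": 28, "item": 59}` → d = {'id': 28, 'item': 59}
`value = "id" in d` → value = True
So value = True

Answer: True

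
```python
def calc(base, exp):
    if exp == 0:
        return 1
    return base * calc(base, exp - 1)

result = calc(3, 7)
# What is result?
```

calc(3, 7) = 3 * 3 * 3 * 3 * 3 * 3 * 3 = 2187

Answer: 2187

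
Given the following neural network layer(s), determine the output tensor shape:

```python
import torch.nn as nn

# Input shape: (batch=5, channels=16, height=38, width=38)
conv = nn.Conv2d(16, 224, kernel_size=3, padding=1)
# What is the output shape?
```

Input: (5, 16, 38, 38) -> Output: (5, 224, 38, 38)

Answer: (5, 224, 38, 38)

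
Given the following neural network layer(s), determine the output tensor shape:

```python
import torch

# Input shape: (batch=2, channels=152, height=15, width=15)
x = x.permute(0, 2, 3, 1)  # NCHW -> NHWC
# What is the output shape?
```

Input: (2, 152, 15, 15) -> Output: (2, 15, 15, 152)

Answer: (2, 15, 15, 152)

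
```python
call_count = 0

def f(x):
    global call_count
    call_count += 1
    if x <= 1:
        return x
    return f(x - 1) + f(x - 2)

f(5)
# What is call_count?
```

Calls(x) = 1 + Calls(x-1) + Calls(x-2); Calls(0)=Calls(1)=1. For x=5 this gives 15.

Answer: 15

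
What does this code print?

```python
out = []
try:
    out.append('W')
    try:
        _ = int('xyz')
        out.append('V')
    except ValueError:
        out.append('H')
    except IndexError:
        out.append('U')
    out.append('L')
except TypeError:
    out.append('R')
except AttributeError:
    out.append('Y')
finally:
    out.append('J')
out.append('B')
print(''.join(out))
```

Execution trace: 'W' (try body) → 'H' (inner except ValueError) → 'L' (try body, no exception) → 'J' (finally) → 'B' (after the try/except). Output: WHLJB

Answer: WHLJB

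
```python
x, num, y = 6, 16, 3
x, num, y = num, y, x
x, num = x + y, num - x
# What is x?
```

Trace:
`x, num, y = 6, 16, 3` → x = 6; num = 16; y = 3
`x, num, y = num, y, x` → x = 16; num = 3; y = 6
`x, num = x + y, num - x` → x = 22; num = -13
So x = 22

Answer: 22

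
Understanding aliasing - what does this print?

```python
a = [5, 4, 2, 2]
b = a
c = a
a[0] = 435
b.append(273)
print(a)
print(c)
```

Key concept: multiple aliases.
Step by step:
`a = [5, 4, 2, 2]` → a = [5, 4, 2, 2]
`b = a` → b = [5, 4, 2, 2] (same object as a)
`c = a` → c = [5, 4, 2, 2] (same object as a, b)
`a[0] = 435` → a = [435, 4, 2, 2] (same object as b, c); b = [435, 4, 2, 2] (same object as a, c); c = [435, 4, 2, 2] (same object as a, b)
`b.append(273)` → a = [435, 4, 2, 2, 273] (same object as b, c); b = [435, 4, 2, 2, 273] (same object as a, c); c = [435, 4, 2, 2, 273] (same object as a, b)
`print(a)` → prints [435, 4, 2, 2, 273]
`print(c)` → prints [435, 4, 2, 2, 273]

Answer:
[435, 4, 2, 2, 273]
[435, 4, 2, 2, 273]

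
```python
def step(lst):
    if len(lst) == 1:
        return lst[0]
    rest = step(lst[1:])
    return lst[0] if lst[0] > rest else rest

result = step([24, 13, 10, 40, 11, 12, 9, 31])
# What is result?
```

Recursive max over [24, 13, 10, 40, 11, 12, 9, 31] = 40

Answer: 40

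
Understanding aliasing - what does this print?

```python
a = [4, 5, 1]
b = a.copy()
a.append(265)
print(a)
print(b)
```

Key concept: list.copy() creates independent copy.
Step by step:
`a = [4, 5, 1]` → a = [4, 5, 1]
`b = a.copy()` → b = [4, 5, 1]
`a.append(265)` → a = [4, 5, 1, 265]
`print(a)` → prints [4, 5, 1, 265]
`print(b)` → prints [4, 5, 1]

Answer:
[4, 5, 1, 265]
[4, 5, 1]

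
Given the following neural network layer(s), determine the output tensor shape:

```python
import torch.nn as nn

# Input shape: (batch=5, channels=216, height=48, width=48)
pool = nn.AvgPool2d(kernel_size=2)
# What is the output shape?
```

Input: (5, 216, 48, 48) -> Output: (5, 216, 24, 24)

Answer: (5, 216, 24, 24)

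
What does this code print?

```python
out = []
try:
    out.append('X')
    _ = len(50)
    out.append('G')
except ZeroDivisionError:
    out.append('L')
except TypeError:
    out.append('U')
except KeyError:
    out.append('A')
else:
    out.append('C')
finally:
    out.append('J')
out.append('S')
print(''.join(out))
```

Execution trace: 'X' (try body) → 'U' (except TypeError) → 'J' (finally) → 'S' (after the try/except). Output: XUJS

Answer: XUJS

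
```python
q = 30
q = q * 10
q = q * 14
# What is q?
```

Trace:
`q = 30` → q = 30
`q = q * 10` → q = 300
`q = q * 14` → q = 4200
So q = 4200

Answer: 4200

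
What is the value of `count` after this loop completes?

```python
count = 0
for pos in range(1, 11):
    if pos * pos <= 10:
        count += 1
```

Count numbers where pos² ≤ 10
`count` takes the values: 0 → 1 → 2 → 3

Answer: 3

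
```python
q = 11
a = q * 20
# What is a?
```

Trace:
`q = 11` → q = 11
`a = q * 20` → a = 220
So a = 220

Answer: 220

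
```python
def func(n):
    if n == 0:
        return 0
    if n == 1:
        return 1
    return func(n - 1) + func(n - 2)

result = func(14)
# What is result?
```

Build up from base cases: func(0)=0, func(1)=1, func(2)=1, func(3)=2, func(4)=3, func(5)=5, func(6)=8, ..., func(14)=377

Answer: 377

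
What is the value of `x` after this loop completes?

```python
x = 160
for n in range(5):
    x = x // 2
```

Halve 5 times: 160 // 2^5 = 5
`x` takes the values: 160 → 80 → 40 → 20 → 10 → 5

Answer: 5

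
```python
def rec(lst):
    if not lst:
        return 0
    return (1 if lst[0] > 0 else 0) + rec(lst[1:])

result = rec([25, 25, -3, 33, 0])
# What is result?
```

Count of positive elements in [25, 25, -3, 33, 0] = 3

Answer: 3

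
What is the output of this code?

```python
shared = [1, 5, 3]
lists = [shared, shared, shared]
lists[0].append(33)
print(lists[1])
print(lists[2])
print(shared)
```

Key concept: list of same reference.
Step by step:
`shared = [1, 5, 3]` → shared = [1, 5, 3]
`lists = [shared, shared, shared]` → lists = [[1, 5, 3], [1, 5, 3], [1, 5, 3]]
`lists[0].append(33)` → shared = [1, 5, 3, 33]; lists = [[1, 5, 3, 33], [1, 5, 3, 33], [1, 5, 3, 33]]
`print(lists[1])` → prints [1, 5, 3, 33]
`print(lists[2])` → prints [1, 5, 3, 33]
`print(shared)` → prints [1, 5, 3, 33]

Answer:
[1, 5, 3, 33]
[1, 5, 3, 33]
[1, 5, 3, 33]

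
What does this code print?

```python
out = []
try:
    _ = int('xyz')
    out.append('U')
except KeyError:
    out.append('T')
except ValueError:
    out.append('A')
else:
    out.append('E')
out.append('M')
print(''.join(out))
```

Execution trace: 'A' (except ValueError) → 'M' (after the try/except). Output: AM

Answer: AM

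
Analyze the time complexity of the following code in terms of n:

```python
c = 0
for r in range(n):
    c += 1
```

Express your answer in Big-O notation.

Each loop level contributes: n. Multiplying the contributions gives O(n).

Answer: O(n)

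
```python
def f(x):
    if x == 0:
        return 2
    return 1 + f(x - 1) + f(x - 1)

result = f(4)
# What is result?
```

f(x) = 1 + 2·f(x-1), f(0)=2. Closed form: (2+1)·2^4 - 1 = 47.

Answer: 47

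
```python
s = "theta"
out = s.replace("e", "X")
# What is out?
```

Trace:
`s = "theta"` → s = 'theta'
`out = s.replace("e", "X")` → out = 'thXta'
So out = 'thXta'

Answer: 'thXta'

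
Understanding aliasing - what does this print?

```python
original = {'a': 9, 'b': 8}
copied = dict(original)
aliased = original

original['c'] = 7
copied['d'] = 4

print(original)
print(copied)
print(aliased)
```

Key concept: dict() creates copy, assignment creates alias.
Step by step:
`original = {'a': 9, 'b': 8}` → original = {'a': 9, 'b': 8}
`copied = dict(original)` → copied = {'a': 9, 'b': 8}
`aliased = original` → aliased = {'a': 9, 'b': 8} (same object as original)
`original['c'] = 7` → original = {'a': 9, 'b': 8, 'c': 7} (same object as aliased); aliased = {'a': 9, 'b': 8, 'c': 7} (same object as original)
`copied['d'] = 4` → copied = {'a': 9, 'b': 8, 'd': 4}
`print(original)` → prints {'a': 9, 'b': 8, 'c': 7}
`print(copied)` → prints {'a': 9, 'b': 8, 'd': 4}
`print(aliased)` → prints {'a': 9, 'b': 8, 'c': 7}

Answer:
{'a': 9, 'b': 8, 'c': 7}
{'a': 9, 'b': 8, 'd': 4}
{'a': 9, 'b': 8, 'c': 7}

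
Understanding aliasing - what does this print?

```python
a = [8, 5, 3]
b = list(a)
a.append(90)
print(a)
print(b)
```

Key concept: list() constructor creates copy.
Step by step:
`a = [8, 5, 3]` → a = [8, 5, 3]
`b = list(a)` → b = [8, 5, 3]
`a.append(90)` → a = [8, 5, 3, 90]
`print(a)` → prints [8, 5, 3, 90]
`print(b)` → prints [8, 5, 3]

Answer:
[8, 5, 3, 90]
[8, 5, 3]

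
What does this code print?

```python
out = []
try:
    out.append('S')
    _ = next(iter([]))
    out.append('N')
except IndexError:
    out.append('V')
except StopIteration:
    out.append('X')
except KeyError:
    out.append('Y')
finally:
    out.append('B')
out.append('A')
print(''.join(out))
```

Execution trace: 'S' (try body) → 'X' (except StopIteration) → 'B' (finally) → 'A' (after the try/except). Output: SXBA

Answer: SXBA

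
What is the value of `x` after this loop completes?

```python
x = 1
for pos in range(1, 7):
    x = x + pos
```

Start at 1, add 1 through 6
`x` takes the values: 1 → 2 → 4 → 7 → 11 → 16 → 22

Answer: 22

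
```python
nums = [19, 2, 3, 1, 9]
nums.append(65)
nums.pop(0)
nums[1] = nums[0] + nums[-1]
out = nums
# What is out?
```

Trace:
`nums = [19, 2, 3, 1, 9]` → nums = [19, 2, 3, 1, 9]
`nums.append(65)` → nums = [19, 2, 3, 1, 9, 65]
`nums.pop(0)` → nums = [2, 3, 1, 9, 65]
`nums[1] = nums[0] + nums[-1]` → nums = [2, 67, 1, 9, 65]
`out = nums` → out = [2, 67, 1, 9, 65]
So out = [2, 67, 1, 9, 65]

Answer: [2, 67, 1, 9, 65]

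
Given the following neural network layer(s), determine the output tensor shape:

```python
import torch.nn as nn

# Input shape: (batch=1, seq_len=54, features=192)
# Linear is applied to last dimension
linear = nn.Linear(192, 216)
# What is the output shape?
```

Input: (1, 54, 192) -> Output: (1, 54, 216)

Answer: (1, 54, 216)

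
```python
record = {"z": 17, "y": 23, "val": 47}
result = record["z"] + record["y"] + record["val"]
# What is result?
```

Trace:
`record = {"z": 17, "y": 23, "val": 47}` → record = {'z': 17, 'y': 23, 'val': 47}
`result = record["z"] + record["y"] + record["val"]` → result = 87
So result = 87

Answer: 87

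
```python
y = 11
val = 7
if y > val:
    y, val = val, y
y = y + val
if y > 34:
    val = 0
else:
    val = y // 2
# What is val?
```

Trace:
`y = 11` → y = 11
`val = 7` → val = 7
`if y > val: ...` → y > val is True → y = 7; val = 11
`y = y + val` → y = 18
`if y > 34: ...` → y > 34 is False, take else branch → val = 9
So val = 9

Answer: 9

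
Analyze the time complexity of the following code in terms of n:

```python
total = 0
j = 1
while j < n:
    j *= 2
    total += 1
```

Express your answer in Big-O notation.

Each loop level contributes: log n. Multiplying the contributions gives O(log n).

Answer: O(log n)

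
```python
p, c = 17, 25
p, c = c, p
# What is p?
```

Trace:
`p, c = 17, 25` → p = 17; c = 25
`p, c = c, p` → p = 25; c = 17
So p = 25

Answer: 25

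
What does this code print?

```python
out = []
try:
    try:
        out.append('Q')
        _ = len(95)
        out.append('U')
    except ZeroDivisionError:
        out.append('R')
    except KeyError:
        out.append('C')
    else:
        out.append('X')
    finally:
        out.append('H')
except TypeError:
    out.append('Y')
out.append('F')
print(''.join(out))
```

Execution trace: 'Q' (try body) → 'H' (finally) → 'Y' (outer except TypeError) → 'F' (after the try/except). Output: QHYF

Answer: QHYF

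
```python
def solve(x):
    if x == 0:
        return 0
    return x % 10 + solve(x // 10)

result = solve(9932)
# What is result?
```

Sum of digits of 9932: 2 + 3 + 9 + 9 = 23

Answer: 23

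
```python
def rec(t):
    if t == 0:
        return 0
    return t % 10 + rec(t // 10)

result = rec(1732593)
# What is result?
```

Sum of digits of 1732593: 3 + 9 + 5 + 2 + 3 + 7 + 1 = 30

Answer: 30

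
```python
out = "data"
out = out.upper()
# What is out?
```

Trace:
`out = "data"` → out = 'data'
`out = out.upper()` → out = 'DATA'
So out = 'DATA'

Answer: 'DATA'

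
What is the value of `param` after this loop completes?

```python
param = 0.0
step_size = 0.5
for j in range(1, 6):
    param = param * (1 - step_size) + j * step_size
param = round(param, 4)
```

Moving average with lr=0.5
`param` takes the values: 0.0 → 0.5 → 1.25 → 2.125 → 3.0625 → 4.03125 → 4.0312

Answer: 4.0312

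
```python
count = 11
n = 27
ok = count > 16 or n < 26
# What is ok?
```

Trace:
`count = 11` → count = 11
`n = 27` → n = 27
`ok = count > 16 or n < 26` → ok = False
So ok = False

Answer: False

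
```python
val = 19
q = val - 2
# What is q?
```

Trace:
`val = 19` → val = 19
`q = val - 2` → q = 17
So q = 17

Answer: 17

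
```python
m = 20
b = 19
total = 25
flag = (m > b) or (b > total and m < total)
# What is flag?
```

Trace:
`m = 20` → m = 20
`b = 19` → b = 19
`total = 25` → total = 25
`flag = (m > b) or (b > total and m < total)` → flag = True
So flag = True

Answer: True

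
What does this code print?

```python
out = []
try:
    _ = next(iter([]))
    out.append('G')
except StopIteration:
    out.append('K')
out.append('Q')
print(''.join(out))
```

Execution trace: 'K' (except StopIteration) → 'Q' (after the try/except). Output: KQ

Answer: KQ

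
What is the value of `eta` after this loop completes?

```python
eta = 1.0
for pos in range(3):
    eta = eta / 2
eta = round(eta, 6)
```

Halving LR 3 times: 1 / 2^3
`eta` takes the values: 1.0 → 0.5 → 0.25 → 0.125

Answer: 0.125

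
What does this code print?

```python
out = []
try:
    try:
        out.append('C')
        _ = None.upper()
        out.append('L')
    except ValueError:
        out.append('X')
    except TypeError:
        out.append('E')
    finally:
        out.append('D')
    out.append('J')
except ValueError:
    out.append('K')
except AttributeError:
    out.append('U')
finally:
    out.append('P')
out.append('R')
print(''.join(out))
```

Execution trace: 'C' (inner try body) → 'D' (inner finally) → 'U' (except AttributeError) → 'P' (finally) → 'R' (after the try/except). Output: CDUPR

Answer: CDUPR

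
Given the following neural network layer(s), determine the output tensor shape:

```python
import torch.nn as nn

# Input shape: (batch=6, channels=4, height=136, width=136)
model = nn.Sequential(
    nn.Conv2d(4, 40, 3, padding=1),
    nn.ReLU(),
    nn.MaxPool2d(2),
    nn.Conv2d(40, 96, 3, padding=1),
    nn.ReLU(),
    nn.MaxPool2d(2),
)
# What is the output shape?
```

Input: (6, 4, 136, 136) -> after first Conv2d: (6, 40, 136, 136) -> after first MaxPool2d: (6, 40, 68, 68) -> after second Conv2d: (6, 96, 68, 68) -> Output: (6, 96, 34, 34)

Answer: (6, 96, 34, 34)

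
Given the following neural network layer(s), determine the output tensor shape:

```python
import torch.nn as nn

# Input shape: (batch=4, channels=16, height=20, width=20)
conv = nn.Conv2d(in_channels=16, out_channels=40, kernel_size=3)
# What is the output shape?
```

Input: (4, 16, 20, 20) -> Output: (4, 40, 18, 18)

Answer: (4, 40, 18, 18)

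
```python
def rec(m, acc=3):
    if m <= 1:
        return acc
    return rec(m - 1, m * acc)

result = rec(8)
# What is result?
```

Accumulator trace (n, acc): (8, 3) -> (7, 24) -> (6, 168) -> (5, 1008) -> (4, 5040) -> (3, 20160) -> (2, 60480) -> (1, 120960) -> return 120960

Answer: 120960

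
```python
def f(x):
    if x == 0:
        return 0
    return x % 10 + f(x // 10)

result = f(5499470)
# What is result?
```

Sum of digits of 5499470: 0 + 7 + 4 + 9 + 9 + 4 + 5 = 38

Answer: 38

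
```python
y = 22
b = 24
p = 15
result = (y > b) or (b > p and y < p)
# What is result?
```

Trace:
`y = 22` → y = 22
`b = 24` → b = 24
`p = 15` → p = 15
`result = (y > b) or (b > p and y < p)` → result = False
So result = False

Answer: False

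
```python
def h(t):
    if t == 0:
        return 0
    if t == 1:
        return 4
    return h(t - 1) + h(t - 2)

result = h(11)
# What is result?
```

Build up from base cases: h(0)=0, h(1)=4, h(2)=4, h(3)=8, h(4)=12, h(5)=20, h(6)=32, ..., h(11)=356

Answer: 356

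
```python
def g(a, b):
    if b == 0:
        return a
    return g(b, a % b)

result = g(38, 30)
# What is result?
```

g(38, 30) -> g(30, 8) -> g(8, 6) -> g(6, 2) -> g(2, 0) -> 2

Answer: 2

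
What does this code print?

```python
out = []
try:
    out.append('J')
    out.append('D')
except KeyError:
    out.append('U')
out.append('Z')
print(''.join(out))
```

Execution trace: 'J' (try body) → 'D' (try body, no exception) → 'Z' (after the try/except). Output: JDZ

Answer: JDZ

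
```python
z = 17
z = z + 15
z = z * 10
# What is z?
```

Trace:
`z = 17` → z = 17
`z = z + 15` → z = 32
`z = z * 10` → z = 320
So z = 320

Answer: 320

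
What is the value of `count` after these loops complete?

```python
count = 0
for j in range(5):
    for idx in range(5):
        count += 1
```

5 * 5 = 25
`count` takes the values: 0 → 1 → 2 → 3 → 4 → 5 → 6 → 7 → 8 → 9 → 10 → 11 → 12 → 13 → 14 → 15 → 16 → 17 → 18 → 19 → 20 → 21 → 22 → 23 → 24 → 25

Answer: 25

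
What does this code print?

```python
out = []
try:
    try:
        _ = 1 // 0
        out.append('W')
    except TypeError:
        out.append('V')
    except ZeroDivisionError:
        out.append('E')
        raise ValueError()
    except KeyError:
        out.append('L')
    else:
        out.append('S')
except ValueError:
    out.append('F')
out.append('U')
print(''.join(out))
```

Execution trace: 'E' (inner except ZeroDivisionError) → 'F' (outer except ValueError) → 'U' (after the try/except). Output: EFU

Answer: EFU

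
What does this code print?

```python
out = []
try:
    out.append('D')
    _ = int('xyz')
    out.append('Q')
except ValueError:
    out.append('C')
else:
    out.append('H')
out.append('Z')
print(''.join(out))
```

Execution trace: 'D' (try body) → 'C' (except ValueError) → 'Z' (after the try/except). Output: DCZ

Answer: DCZ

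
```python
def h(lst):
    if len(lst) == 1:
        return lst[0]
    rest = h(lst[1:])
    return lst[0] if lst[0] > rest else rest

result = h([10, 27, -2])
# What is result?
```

Recursive max over [10, 27, -2] = 27

Answer: 27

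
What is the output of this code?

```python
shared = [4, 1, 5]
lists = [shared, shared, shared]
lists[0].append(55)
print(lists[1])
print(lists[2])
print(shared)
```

Key concept: list of same reference.
Step by step:
`shared = [4, 1, 5]` → shared = [4, 1, 5]
`lists = [shared, shared, shared]` → lists = [[4, 1, 5], [4, 1, 5], [4, 1, 5]]
`lists[0].append(55)` → shared = [4, 1, 5, 55]; lists = [[4, 1, 5, 55], [4, 1, 5, 55], [4, 1, 5, 55]]
`print(lists[1])` → prints [4, 1, 5, 55]
`print(lists[2])` → prints [4, 1, 5, 55]
`print(shared)` → prints [4, 1, 5, 55]

Answer:
[4, 1, 5, 55]
[4, 1, 5, 55]
[4, 1, 5, 55]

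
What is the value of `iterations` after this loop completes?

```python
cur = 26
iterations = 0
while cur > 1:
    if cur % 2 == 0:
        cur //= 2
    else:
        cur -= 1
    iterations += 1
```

Steps to reduce 26 to 1
`iterations` takes the values: 0 → 1 → 2 → 3 → 4 → 5 → 6

Answer: 6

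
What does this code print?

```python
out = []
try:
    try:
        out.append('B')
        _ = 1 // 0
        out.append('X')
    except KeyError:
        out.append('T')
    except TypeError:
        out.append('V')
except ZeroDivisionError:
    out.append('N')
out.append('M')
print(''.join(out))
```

Execution trace: 'B' (try body) → 'N' (outer except ZeroDivisionError) → 'M' (after the try/except). Output: BNM

Answer: BNM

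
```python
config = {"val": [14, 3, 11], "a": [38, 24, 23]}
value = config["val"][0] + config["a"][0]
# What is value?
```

Trace:
`config = {"val": [14, 3, 11], "a": [38, 24, 23]}` → config = {'val': [14, 3, 11], 'a': [38, 24, 23]}
`value = config["val"][0] + config["a"][0]` → value = 52
So value = 52

Answer: 52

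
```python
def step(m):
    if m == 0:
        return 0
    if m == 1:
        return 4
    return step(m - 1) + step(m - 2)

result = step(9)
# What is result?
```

Build up from base cases: step(0)=0, step(1)=4, step(2)=4, step(3)=8, step(4)=12, step(5)=20, step(6)=32, ..., step(9)=136

Answer: 136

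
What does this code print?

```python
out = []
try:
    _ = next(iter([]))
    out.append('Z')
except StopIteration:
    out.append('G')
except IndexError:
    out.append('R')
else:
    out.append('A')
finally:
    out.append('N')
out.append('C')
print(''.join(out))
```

Execution trace: 'G' (except StopIteration) → 'N' (finally) → 'C' (after the try/except). Output: GNC

Answer: GNC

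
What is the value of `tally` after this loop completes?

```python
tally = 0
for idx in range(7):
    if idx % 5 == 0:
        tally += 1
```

Count numbers divisible by 5 in range(7)
`tally` takes the values: 0 → 1 → 2

Answer: 2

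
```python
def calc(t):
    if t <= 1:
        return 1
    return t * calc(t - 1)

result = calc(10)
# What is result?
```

calc(10) = 10 * 9 * 8 * 7 * 6 * 5 * 4 * 3 * 2 * 1 = 3628800

Answer: 3628800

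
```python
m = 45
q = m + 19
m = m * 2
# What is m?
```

Trace:
`m = 45` → m = 45
`q = m + 19` → q = 64
`m = m * 2` → m = 90
So m = 90

Answer: 90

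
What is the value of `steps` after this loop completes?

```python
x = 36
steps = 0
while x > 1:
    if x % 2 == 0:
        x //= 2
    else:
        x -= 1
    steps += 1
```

Steps to reduce 36 to 1
`steps` takes the values: 0 → 1 → 2 → 3 → 4 → 5 → 6

Answer: 6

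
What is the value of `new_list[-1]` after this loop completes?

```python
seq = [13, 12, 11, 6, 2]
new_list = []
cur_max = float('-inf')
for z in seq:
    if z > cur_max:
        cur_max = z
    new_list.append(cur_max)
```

Running max ends at 13
`new_list` takes the values: [] → [13] → [13, 13] → [13, 13, 13] → [13, 13, 13, 13] → [13, 13, 13, 13, 13]
So `new_list[-1]` = 13

Answer: 13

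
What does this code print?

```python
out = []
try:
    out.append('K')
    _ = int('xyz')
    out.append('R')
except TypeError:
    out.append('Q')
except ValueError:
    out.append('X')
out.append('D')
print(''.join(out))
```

Execution trace: 'K' (try body) → 'X' (except ValueError) → 'D' (after the try/except). Output: KXD

Answer: KXD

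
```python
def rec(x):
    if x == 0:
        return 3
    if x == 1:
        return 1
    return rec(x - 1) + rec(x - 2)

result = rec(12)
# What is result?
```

Build up from base cases: rec(0)=3, rec(1)=1, rec(2)=4, rec(3)=5, rec(4)=9, rec(5)=14, rec(6)=23, ..., rec(12)=411

Answer: 411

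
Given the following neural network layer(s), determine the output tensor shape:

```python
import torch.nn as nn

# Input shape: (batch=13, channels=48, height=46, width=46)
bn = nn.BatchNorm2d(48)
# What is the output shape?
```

Input: (13, 48, 46, 46) -> Output: (13, 48, 46, 46)

Answer: (13, 48, 46, 46)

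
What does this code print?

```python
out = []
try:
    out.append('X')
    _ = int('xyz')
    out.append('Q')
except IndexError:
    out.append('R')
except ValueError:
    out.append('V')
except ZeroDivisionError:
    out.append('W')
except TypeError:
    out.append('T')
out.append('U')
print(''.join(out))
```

Execution trace: 'X' (try body) → 'V' (except ValueError) → 'U' (after the try/except). Output: XVU

Answer: XVU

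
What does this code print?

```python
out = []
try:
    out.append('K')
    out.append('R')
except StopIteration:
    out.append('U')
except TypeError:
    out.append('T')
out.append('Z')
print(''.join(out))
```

Execution trace: 'K' (try body) → 'R' (try body, no exception) → 'Z' (after the try/except). Output: KRZ

Answer: KRZ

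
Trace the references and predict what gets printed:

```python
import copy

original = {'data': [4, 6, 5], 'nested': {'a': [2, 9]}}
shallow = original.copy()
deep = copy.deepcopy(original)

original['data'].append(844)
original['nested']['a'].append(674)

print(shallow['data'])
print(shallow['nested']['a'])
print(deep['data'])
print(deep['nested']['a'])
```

Key concept: comparing shallow vs deep copy.
Step by step:
`original = {'data': [4, 6, 5], 'nested': {'a': [2, 9]}}` → original = {'data': [4, 6, 5], 'nested': {'a': [2, 9]}}
`shallow = original.copy()` → shallow = {'data': [4, 6, 5], 'nested': {'a': [2, 9]}}
`deep = copy.deepcopy(original)` → deep = {'data': [4, 6, 5], 'nested': {'a': [2, 9]}}
`original['data'].append(844)` → original = {'data': [4, 6, 5, 844], 'nested': {'a': [2, 9]}}; shallow = {'data': [4, 6, 5, 844], 'nested': {'a': [2, 9]}}
`original['nested']['a'].append(674)` → original = {'data': [4, 6, 5, 844], 'nested': {'a': [2, 9, 674]}}; shallow = {'data': [4, 6, 5, 844], 'nested': {'a': [2, 9, 674]}}
`print(shallow['data'])` → prints [4, 6, 5, 844]
`print(shallow['nested']['a'])` → prints [2, 9, 674]
`print(deep['data'])` → prints [4, 6, 5]
`print(deep['nested']['a'])` → prints [2, 9]

Answer:
[4, 6, 5, 844]
[2, 9, 674]
[4, 6, 5]
[2, 9]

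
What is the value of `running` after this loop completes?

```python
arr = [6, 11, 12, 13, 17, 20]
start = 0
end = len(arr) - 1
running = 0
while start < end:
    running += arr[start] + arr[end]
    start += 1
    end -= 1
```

Sum of pairs from ends
`running` takes the values: 0 → 26 → 54 → 79

Answer: 79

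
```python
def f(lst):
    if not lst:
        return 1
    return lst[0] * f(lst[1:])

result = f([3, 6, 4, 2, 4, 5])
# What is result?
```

Product over [3, 6, 4, 2, 4, 5] = 3 * 6 * 4 * 2 * 4 * 5 = 2880

Answer: 2880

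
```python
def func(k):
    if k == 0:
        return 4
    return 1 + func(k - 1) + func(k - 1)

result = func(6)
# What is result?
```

func(k) = 1 + 2·func(k-1), func(0)=4. Closed form: (4+1)·2^6 - 1 = 319.

Answer: 319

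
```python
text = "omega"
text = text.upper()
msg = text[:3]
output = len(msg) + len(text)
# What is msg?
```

Trace:
`text = "omega"` → text = 'omega'
`text = text.upper()` → text = 'OMEGA'
`msg = text[:3]` → msg = 'OME'
`output = len(msg) + len(text)` → output = 8
So msg = 'OME'

Answer: 'OME'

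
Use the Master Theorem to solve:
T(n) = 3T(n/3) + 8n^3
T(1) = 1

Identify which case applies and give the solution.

a=3, b=3, f(n)=8n^3. log_3(3) = 1. Since c=3 > 1 and the regularity condition holds (3(n/3)^3 = (3/3^3)n^3 with 3/3^3 < 1), Case 3 applies: T(n) = Θ(f(n)) = O(n^3).

Answer: O(n^3) - Case 3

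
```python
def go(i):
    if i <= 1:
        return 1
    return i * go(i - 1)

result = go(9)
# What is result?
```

go(9) = 9 * 8 * 7 * 6 * 5 * 4 * 3 * 2 * 1 = 362880

Answer: 362880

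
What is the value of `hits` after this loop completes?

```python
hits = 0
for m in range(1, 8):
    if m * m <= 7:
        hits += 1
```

Count numbers where m² ≤ 7
`hits` takes the values: 0 → 1 → 2

Answer: 2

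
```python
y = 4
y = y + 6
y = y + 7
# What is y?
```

Trace:
`y = 4` → y = 4
`y = y + 6` → y = 10
`y = y + 7` → y = 17
So y = 17

Answer: 17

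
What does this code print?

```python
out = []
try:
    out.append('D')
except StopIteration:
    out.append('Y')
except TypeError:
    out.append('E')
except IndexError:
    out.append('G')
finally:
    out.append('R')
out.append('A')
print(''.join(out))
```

Execution trace: 'D' (try body, no exception) → 'R' (finally) → 'A' (after the try/except). Output: DRA

Answer: DRA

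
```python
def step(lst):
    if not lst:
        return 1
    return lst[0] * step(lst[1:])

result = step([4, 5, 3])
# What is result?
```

Product over [4, 5, 3] = 4 * 5 * 3 = 60

Answer: 60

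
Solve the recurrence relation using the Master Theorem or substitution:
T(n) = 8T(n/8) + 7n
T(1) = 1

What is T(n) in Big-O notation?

By Master Theorem: a=8, b=8, f(n)=7n. Since log_8(8) = 1 and f(n) = Θ(n^1), Case 2 applies. T(n) = O(n log n).

Answer: O(n log n)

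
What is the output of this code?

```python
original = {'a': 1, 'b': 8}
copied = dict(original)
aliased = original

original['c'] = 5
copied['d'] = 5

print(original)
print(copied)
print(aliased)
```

Key concept: dict() creates copy, assignment creates alias.
Step by step:
`original = {'a': 1, 'b': 8}` → original = {'a': 1, 'b': 8}
`copied = dict(original)` → copied = {'a': 1, 'b': 8}
`aliased = original` → aliased = {'a': 1, 'b': 8} (same object as original)
`original['c'] = 5` → original = {'a': 1, 'b': 8, 'c': 5} (same object as aliased); aliased = {'a': 1, 'b': 8, 'c': 5} (same object as original)
`copied['d'] = 5` → copied = {'a': 1, 'b': 8, 'd': 5}
`print(original)` → prints {'a': 1, 'b': 8, 'c': 5}
`print(copied)` → prints {'a': 1, 'b': 8, 'd': 5}
`print(aliased)` → prints {'a': 1, 'b': 8, 'c': 5}

Answer:
{'a': 1, 'b': 8, 'c': 5}
{'a': 1, 'b': 8, 'd': 5}
{'a': 1, 'b': 8, 'c': 5}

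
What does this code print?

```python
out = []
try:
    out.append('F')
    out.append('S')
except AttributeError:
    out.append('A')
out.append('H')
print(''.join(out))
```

Execution trace: 'F' (try body) → 'S' (try body, no exception) → 'H' (after the try/except). Output: FSH

Answer: FSH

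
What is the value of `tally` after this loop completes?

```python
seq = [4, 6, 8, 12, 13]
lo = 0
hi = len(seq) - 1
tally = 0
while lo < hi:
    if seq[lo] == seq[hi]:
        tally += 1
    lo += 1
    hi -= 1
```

Count matching pairs from ends
`tally` takes the values: 0

Answer: 0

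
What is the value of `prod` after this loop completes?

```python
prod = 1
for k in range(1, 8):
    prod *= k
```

7! = 5040
`prod` takes the values: 1 → 2 → 6 → 24 → 120 → 720 → 5040

Answer: 5040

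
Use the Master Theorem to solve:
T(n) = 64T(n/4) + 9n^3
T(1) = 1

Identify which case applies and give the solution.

a=64, b=4, f(n)=9n^3. log_4(64) = 3. Since c=3 = 3, Case 2 applies: T(n) = Θ(n^log_b(a) · log n) = O(n^3 log n).

Answer: O(n^3 log n) - Case 2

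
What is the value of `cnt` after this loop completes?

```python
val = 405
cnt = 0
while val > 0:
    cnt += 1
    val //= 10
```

Count digits by repeated division by 10
`cnt` takes the values: 0 → 1 → 2 → 3

Answer: 3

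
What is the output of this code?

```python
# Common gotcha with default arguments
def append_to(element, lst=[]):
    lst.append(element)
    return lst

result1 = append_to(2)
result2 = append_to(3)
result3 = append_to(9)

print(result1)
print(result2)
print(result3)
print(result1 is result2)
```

Key concept: mutable default argument gotcha.
Step by step:
`result1 = append_to(2)` → result1 = [2]
`result2 = append_to(3)` → result1 = [2, 3] (same object as result2); result2 = [2, 3] (same object as result1)
`result3 = append_to(9)` → result1 = [2, 3, 9] (same object as result2, result3); result2 = [2, 3, 9] (same object as result1, result3); result3 = [2, 3, 9] (same object as result1, result2)
`print(result1)` → prints [2, 3, 9]
`print(result2)` → prints [2, 3, 9]
`print(result3)` → prints [2, 3, 9]
`print(result1 is result2)` → prints True

Answer:
[2, 3, 9]
[2, 3, 9]
[2, 3, 9]
True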